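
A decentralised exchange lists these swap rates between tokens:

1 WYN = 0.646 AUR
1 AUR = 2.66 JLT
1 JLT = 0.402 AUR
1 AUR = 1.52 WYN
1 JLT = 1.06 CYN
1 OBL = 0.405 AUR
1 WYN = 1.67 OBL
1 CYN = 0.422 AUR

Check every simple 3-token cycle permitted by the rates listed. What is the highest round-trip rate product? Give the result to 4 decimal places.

CYN→AUR→JLT→CYN: 0.422 × 2.66 × 1.06 = 1.18987
WYN→OBL→AUR→WYN: 1.67 × 0.405 × 1.52 = 1.02805
Maximum is CYN→AUR→JLT→CYN at 1.1899; arbitrage exists.

1.1899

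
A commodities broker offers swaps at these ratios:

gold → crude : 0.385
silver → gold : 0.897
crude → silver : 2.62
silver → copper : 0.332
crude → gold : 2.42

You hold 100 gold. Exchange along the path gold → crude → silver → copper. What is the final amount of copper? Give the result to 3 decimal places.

33.489

100 gold × 0.385 = 38.5 crude
38.5 crude × 2.62 = 100.87 silver
100.87 silver × 0.332 = 33.48884 copper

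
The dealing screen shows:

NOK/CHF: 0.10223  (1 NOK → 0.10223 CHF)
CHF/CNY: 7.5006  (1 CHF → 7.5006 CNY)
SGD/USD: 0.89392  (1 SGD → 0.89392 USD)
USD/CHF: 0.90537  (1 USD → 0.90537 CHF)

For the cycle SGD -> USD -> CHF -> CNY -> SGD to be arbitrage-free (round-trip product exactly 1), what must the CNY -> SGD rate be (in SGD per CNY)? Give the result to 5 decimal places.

Known legs of the cycle: 0.89392 × 0.90537 × 7.5006 = 6.07044822501024
For no arbitrage the full-cycle product must be 1, so the missing rate is 1 / 6.07044822501024 ≈ 0.1647325.

0.16473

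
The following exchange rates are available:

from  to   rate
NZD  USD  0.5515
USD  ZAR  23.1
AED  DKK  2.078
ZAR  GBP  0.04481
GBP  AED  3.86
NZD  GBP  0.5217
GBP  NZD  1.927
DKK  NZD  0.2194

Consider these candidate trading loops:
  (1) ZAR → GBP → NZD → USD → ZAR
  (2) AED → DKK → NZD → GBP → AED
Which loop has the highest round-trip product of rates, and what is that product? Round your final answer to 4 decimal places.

(1) 0.04481 × 1.927 × 0.5515 × 23.1 = 1.10005
(2) 2.078 × 0.2194 × 0.5217 × 3.86 = 0.91810
Highest is cycle (1) at 1.1001 (>1, arbitrage).

1.1001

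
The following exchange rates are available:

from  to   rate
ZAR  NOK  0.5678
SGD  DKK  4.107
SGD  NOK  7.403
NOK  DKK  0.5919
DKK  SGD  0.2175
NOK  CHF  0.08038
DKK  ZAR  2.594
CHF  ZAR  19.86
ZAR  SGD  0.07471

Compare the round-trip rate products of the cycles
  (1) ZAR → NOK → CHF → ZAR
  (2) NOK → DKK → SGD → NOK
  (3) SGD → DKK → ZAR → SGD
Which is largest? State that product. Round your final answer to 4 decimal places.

0.9530

(1) 0.5678 × 0.08038 × 19.86 = 0.90641
(2) 0.5919 × 0.2175 × 7.403 = 0.95305
(3) 4.107 × 2.594 × 0.07471 = 0.79593
Highest is cycle (2) at 0.9530 (≤1, no arbitrage).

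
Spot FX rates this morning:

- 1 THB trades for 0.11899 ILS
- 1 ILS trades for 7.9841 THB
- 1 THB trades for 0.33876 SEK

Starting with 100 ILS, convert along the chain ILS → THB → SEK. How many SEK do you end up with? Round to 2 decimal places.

270.47

100 ILS × 7.9841 = 798.41 THB
798.41 THB × 0.33876 = 270.4693716 SEK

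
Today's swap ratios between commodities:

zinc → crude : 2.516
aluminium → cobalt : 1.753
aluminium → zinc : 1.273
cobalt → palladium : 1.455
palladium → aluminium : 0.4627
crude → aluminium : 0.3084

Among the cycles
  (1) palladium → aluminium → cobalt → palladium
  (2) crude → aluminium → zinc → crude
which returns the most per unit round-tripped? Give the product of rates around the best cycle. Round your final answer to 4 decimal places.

(1) 0.4627 × 1.753 × 1.455 = 1.18017
(2) 0.3084 × 1.273 × 2.516 = 0.98776
Highest is cycle (1) at 1.1802 (>1, arbitrage).

1.1802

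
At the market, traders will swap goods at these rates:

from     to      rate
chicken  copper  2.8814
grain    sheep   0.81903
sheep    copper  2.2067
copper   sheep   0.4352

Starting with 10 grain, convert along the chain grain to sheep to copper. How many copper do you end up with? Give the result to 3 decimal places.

18.074

10 grain × 0.81903 = 8.1903 sheep
8.1903 sheep × 2.2067 = 18.07353501 copper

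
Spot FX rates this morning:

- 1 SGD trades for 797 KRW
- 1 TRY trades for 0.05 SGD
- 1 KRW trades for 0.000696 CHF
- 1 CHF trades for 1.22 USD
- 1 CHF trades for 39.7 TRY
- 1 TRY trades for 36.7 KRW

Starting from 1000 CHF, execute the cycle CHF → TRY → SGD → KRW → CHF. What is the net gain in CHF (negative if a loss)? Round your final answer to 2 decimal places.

101.10

1000 CHF × 39.7 = 39700 TRY
39700 TRY × 0.05 = 1985 SGD
1985 SGD × 797 = 1582045 KRW
1582045 KRW × 0.000696 = 1101.10332 CHF
Net change: 1101.10332 − 1000 = 101.10332 CHF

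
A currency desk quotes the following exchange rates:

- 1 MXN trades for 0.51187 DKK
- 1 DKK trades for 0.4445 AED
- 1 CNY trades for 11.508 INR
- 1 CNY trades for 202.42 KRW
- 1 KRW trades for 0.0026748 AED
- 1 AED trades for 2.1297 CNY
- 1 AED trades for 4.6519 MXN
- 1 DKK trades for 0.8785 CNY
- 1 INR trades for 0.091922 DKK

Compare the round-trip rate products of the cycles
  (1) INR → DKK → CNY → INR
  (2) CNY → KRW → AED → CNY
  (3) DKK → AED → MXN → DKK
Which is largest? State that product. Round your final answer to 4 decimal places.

1.1531

(1) 0.091922 × 0.8785 × 11.508 = 0.92931
(2) 202.42 × 0.0026748 × 2.1297 = 1.15309
(3) 0.4445 × 4.6519 × 0.51187 = 1.05843
Highest is cycle (2) at 1.1531 (>1, arbitrage).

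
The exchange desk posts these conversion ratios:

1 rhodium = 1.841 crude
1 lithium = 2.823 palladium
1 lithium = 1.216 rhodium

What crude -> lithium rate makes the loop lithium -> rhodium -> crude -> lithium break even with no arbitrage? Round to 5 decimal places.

0.44670

Known legs of the cycle: 1.216 × 1.841 = 2.238656
For no arbitrage the full-cycle product must be 1, so the missing rate is 1 / 2.238656 ≈ 0.4466966.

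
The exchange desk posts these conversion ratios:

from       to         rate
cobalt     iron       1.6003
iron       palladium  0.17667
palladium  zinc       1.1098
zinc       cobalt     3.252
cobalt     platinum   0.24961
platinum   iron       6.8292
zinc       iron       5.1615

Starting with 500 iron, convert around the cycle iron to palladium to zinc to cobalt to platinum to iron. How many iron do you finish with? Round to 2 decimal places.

500 iron × 0.17667 = 88.335 palladium
88.335 palladium × 1.1098 = 98.034183 zinc
98.034183 zinc × 3.252 = 318.807163116 cobalt
318.807163116 cobalt × 0.24961 = 79.57745598538476 platinum
79.57745598538476 platinum × 6.8292 = 543.450362415389602992 iron

543.45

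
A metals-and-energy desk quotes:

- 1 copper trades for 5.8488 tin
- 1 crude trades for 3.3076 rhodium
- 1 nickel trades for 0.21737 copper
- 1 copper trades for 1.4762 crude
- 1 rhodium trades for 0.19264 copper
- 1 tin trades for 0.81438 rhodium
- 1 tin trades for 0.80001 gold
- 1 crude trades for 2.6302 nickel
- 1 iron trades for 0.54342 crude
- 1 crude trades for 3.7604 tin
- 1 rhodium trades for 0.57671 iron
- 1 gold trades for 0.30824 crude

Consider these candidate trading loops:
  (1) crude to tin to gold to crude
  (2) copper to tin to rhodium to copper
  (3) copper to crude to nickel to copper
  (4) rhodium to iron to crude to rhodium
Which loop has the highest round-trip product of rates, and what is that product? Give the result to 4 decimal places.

1.0366

(1) 3.7604 × 0.80001 × 0.30824 = 0.92730
(2) 5.8488 × 0.81438 × 0.19264 = 0.91757
(3) 1.4762 × 2.6302 × 0.21737 = 0.84398
(4) 0.57671 × 0.54342 × 3.3076 = 1.03659
Highest is cycle (4) at 1.0366 (>1, arbitrage).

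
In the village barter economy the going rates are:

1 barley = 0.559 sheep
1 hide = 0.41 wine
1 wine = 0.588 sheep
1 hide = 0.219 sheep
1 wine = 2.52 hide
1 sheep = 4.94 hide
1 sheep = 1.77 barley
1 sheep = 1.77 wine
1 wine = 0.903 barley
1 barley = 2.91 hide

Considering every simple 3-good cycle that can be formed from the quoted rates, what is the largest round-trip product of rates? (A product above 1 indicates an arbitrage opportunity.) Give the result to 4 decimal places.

1.1909

wine→sheep→hide→wine: 0.588 × 4.94 × 0.41 = 1.19094
barley→hide→sheep→barley: 2.91 × 0.219 × 1.77 = 1.12800
barley→hide→wine→barley: 2.91 × 0.41 × 0.903 = 1.07737
wine→hide→sheep→wine: 2.52 × 0.219 × 1.77 = 0.97683
barley→sheep→wine→barley: 0.559 × 1.77 × 0.903 = 0.89346
Maximum is wine→sheep→hide→wine at 1.1909; arbitrage exists.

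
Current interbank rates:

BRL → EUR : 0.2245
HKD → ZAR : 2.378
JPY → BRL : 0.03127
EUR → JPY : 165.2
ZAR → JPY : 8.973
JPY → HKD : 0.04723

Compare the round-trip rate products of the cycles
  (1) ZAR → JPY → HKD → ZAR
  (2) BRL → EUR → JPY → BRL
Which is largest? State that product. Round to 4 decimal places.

1.1597

(1) 8.973 × 0.04723 × 2.378 = 1.00778
(2) 0.2245 × 165.2 × 0.03127 = 1.15972
Highest is cycle (2) at 1.1597 (>1, arbitrage).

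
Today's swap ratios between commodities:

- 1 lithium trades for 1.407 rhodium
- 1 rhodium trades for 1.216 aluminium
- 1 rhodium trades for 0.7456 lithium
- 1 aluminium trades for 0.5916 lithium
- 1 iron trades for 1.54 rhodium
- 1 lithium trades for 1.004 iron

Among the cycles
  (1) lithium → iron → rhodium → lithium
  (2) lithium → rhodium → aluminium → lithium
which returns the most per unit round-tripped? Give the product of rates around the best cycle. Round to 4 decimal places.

1.1528

(1) 1.004 × 1.54 × 0.7456 = 1.15282
(2) 1.407 × 1.216 × 0.5916 = 1.01218
Highest is cycle (1) at 1.1528 (>1, arbitrage).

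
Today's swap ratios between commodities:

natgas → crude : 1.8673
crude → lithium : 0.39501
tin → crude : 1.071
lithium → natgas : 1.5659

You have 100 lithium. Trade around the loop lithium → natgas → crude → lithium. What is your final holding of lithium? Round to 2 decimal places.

100 lithium × 1.5659 = 156.59 natgas
156.59 natgas × 1.8673 = 292.400507 crude
292.400507 crude × 0.39501 = 115.50112427007 lithium

115.50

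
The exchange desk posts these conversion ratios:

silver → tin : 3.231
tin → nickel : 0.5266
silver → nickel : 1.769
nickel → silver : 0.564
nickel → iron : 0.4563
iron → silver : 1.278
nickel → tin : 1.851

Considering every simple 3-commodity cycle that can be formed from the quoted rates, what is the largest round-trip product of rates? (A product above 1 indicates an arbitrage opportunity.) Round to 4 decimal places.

silver→nickel→iron→silver: 1.769 × 0.4563 × 1.278 = 1.03159
silver→tin→nickel→silver: 3.231 × 0.5266 × 0.564 = 0.95961
Maximum is silver→nickel→iron→silver at 1.0316; arbitrage exists.

1.0316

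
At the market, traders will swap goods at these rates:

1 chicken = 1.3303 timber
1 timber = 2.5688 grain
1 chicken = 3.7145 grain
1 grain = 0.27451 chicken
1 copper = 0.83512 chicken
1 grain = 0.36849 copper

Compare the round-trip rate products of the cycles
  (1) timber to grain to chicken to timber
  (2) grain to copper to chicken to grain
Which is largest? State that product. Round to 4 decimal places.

1.1431

(1) 2.5688 × 0.27451 × 1.3303 = 0.93808
(2) 0.36849 × 0.83512 × 3.7145 = 1.14308
Highest is cycle (2) at 1.1431 (>1, arbitrage).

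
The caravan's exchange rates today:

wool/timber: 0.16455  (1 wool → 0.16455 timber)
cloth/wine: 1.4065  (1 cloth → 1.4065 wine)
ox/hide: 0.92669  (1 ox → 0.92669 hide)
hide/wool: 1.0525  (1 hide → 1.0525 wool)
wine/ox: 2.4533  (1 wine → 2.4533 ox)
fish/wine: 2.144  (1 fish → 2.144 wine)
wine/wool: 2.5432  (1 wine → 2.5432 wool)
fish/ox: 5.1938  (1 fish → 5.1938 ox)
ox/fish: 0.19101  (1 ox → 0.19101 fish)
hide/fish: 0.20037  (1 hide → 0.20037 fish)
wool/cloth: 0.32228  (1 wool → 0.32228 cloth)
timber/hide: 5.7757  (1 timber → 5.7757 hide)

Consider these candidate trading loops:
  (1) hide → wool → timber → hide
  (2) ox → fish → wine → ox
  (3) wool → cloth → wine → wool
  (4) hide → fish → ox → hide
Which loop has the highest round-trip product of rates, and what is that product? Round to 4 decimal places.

(1) 1.0525 × 0.16455 × 5.7757 = 1.00029
(2) 0.19101 × 2.144 × 2.4533 = 1.00469
(3) 0.32228 × 1.4065 × 2.5432 = 1.15280
(4) 0.20037 × 5.1938 × 0.92669 = 0.96439
Highest is cycle (3) at 1.1528 (>1, arbitrage).

1.1528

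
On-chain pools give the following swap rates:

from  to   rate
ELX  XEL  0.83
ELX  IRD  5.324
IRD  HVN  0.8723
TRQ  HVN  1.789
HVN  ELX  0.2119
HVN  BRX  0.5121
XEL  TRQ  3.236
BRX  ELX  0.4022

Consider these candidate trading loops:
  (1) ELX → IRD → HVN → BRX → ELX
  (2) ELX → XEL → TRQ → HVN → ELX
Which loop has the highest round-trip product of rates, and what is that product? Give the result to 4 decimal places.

(1) 5.324 × 0.8723 × 0.5121 × 0.4022 = 0.95653
(2) 0.83 × 3.236 × 1.789 × 0.2119 = 1.01819
Highest is cycle (2) at 1.0182 (>1, arbitrage).

1.0182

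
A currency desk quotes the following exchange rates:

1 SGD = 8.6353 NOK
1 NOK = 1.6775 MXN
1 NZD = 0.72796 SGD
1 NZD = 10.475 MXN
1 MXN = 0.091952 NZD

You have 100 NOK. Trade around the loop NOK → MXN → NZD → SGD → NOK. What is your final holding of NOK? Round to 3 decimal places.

100 NOK × 1.6775 = 167.75 MXN
167.75 MXN × 0.091952 = 15.424948 NZD
15.424948 NZD × 0.72796 = 11.22874514608 SGD
11.22874514608 SGD × 8.6353 = 96.963582959944624 NOK

96.964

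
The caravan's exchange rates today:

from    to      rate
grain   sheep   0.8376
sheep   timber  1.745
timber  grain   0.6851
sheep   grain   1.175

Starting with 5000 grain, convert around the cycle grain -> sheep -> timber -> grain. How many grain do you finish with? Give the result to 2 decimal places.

5000 grain × 0.8376 = 4188 sheep
4188 sheep × 1.745 = 7308.06 timber
7308.06 timber × 0.6851 = 5006.751906 grain

5006.75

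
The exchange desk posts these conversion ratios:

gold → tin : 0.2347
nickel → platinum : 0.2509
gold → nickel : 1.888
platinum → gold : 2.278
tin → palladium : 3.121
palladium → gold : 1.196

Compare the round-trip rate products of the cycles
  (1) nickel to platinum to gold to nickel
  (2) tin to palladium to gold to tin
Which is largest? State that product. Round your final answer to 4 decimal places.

1.0791

(1) 0.2509 × 2.278 × 1.888 = 1.07909
(2) 3.121 × 1.196 × 0.2347 = 0.87607
Highest is cycle (1) at 1.0791 (>1, arbitrage).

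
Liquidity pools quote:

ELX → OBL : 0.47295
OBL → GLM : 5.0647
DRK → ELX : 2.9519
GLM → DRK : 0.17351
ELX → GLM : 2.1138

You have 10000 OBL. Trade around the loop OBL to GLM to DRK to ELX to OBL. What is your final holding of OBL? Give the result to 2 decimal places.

12268.60

10000 OBL × 5.0647 = 50647 GLM
50647 GLM × 0.17351 = 8787.76097 DRK
8787.76097 DRK × 2.9519 = 25940.591607343 ELX
25940.591607343 ELX × 0.47295 = 12268.60280069287185 OBL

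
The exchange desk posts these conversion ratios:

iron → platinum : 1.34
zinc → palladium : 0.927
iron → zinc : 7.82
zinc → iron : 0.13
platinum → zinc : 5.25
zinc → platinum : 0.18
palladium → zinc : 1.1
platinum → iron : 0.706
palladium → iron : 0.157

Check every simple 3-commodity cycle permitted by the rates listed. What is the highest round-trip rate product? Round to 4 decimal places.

1.1381

palladium→iron→zinc→palladium: 0.157 × 7.82 × 0.927 = 1.13811
platinum→iron→zinc→platinum: 0.706 × 7.82 × 0.18 = 0.99377
platinum→zinc→iron→platinum: 5.25 × 0.13 × 1.34 = 0.91455
Maximum is palladium→iron→zinc→palladium at 1.1381; arbitrage exists.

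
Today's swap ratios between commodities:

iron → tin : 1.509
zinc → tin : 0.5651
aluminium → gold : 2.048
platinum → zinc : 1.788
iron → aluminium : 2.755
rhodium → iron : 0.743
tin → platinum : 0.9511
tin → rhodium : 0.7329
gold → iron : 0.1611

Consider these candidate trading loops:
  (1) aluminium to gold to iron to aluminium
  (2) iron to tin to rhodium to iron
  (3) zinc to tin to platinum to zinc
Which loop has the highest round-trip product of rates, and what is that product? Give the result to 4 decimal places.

0.9610

(1) 2.048 × 0.1611 × 2.755 = 0.90896
(2) 1.509 × 0.7329 × 0.743 = 0.82172
(3) 0.5651 × 0.9511 × 1.788 = 0.96099
Highest is cycle (3) at 0.9610 (≤1, no arbitrage).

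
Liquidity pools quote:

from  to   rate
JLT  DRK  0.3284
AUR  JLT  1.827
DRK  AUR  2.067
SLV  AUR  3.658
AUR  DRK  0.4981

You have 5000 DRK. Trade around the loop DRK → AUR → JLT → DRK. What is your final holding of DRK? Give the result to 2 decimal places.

5000 DRK × 2.067 = 10335 AUR
10335 AUR × 1.827 = 18882.045 JLT
18882.045 JLT × 0.3284 = 6200.863578 DRK

6200.86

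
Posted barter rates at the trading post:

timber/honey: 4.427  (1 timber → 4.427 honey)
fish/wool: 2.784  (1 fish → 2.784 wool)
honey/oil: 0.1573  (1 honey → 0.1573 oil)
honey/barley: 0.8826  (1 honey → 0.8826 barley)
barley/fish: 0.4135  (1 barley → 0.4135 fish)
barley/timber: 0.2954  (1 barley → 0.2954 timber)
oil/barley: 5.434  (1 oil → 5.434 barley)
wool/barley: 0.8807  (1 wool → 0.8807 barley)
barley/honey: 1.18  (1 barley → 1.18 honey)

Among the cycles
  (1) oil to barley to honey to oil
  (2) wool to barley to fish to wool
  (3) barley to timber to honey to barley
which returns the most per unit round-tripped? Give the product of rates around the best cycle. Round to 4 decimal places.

(1) 5.434 × 1.18 × 0.1573 = 1.00863
(2) 0.8807 × 0.4135 × 2.784 = 1.01385
(3) 0.2954 × 4.427 × 0.8826 = 1.15421
Highest is cycle (3) at 1.1542 (>1, arbitrage).

1.1542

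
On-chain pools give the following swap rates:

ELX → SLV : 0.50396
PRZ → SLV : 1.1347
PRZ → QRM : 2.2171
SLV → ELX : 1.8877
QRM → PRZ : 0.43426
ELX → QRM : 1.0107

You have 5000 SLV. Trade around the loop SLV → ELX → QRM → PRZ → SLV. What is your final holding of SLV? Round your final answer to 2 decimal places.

4700.63

5000 SLV × 1.8877 = 9438.5 ELX
9438.5 ELX × 1.0107 = 9539.49195 QRM
9539.49195 QRM × 0.43426 = 4142.619774207 PRZ
4142.619774207 PRZ × 1.1347 = 4700.6306577926829 SLV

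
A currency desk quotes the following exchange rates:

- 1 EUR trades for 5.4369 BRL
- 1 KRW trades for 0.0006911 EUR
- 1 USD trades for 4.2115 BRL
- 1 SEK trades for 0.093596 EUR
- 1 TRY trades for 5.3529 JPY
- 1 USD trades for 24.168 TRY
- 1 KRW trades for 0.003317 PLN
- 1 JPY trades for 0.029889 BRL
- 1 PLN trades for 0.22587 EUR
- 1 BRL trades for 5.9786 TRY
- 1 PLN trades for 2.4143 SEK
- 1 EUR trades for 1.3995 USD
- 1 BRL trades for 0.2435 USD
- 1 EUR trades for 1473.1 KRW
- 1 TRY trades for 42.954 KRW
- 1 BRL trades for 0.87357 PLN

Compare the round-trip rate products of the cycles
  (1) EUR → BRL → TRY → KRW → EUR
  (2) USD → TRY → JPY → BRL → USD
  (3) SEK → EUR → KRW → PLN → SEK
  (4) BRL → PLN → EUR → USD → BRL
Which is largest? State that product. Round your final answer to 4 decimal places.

1.1630

(1) 5.4369 × 5.9786 × 42.954 × 0.0006911 = 0.96493
(2) 24.168 × 5.3529 × 0.029889 × 0.2435 = 0.94154
(3) 0.093596 × 1473.1 × 0.003317 × 2.4143 = 1.10415
(4) 0.87357 × 0.22587 × 1.3995 × 4.2115 = 1.16296
Highest is cycle (4) at 1.1630 (>1, arbitrage).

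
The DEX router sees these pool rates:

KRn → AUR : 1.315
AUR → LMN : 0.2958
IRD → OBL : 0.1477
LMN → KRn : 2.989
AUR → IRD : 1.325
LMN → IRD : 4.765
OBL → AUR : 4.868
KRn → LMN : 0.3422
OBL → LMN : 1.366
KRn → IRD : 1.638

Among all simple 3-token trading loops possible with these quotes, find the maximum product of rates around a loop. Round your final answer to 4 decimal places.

1.1627

KRn→AUR→LMN→KRn: 1.315 × 0.2958 × 2.989 = 1.16265
IRD→OBL→LMN→IRD: 0.1477 × 1.366 × 4.765 = 0.96138
IRD→OBL→AUR→IRD: 0.1477 × 4.868 × 1.325 = 0.95268
Maximum is KRn→AUR→LMN→KRn at 1.1627; arbitrage exists.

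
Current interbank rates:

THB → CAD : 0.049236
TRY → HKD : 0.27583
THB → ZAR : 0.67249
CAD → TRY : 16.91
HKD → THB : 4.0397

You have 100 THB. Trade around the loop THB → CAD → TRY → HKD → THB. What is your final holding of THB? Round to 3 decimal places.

92.772

100 THB × 0.049236 = 4.9236 CAD
4.9236 CAD × 16.91 = 83.258076 TRY
83.258076 TRY × 0.27583 = 22.96507510308 HKD
22.96507510308 HKD × 4.0397 = 92.772013893912276 THB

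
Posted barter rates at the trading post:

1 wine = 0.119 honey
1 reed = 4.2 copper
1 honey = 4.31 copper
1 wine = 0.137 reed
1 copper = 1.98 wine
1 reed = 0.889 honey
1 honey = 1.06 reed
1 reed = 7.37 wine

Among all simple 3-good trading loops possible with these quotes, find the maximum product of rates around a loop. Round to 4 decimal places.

1.1393

copper→wine→reed→copper: 1.98 × 0.137 × 4.2 = 1.13929
honey→copper→wine→honey: 4.31 × 1.98 × 0.119 = 1.01552
honey→reed→wine→honey: 1.06 × 7.37 × 0.119 = 0.92965
Maximum is copper→wine→reed→copper at 1.1393; arbitrage exists.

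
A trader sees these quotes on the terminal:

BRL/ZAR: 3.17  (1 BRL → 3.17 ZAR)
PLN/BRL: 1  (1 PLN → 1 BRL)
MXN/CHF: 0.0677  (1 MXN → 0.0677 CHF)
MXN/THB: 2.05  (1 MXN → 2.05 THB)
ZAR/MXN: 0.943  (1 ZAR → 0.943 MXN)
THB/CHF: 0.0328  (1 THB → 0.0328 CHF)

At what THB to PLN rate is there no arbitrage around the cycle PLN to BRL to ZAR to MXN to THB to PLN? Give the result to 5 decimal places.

0.16318

Known legs of the cycle: 1 × 3.17 × 0.943 × 2.05 = 6.1280855
For no arbitrage the full-cycle product must be 1, so the missing rate is 1 / 6.1280855 ≈ 0.1631831.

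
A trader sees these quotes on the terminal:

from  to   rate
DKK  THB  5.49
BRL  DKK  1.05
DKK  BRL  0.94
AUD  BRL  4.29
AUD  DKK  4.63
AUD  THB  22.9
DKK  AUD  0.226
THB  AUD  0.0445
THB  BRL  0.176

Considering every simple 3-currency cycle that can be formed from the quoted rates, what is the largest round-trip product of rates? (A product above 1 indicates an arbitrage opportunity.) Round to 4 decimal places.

1.1311

THB→AUD→DKK→THB: 0.0445 × 4.63 × 5.49 = 1.13113
AUD→BRL→DKK→AUD: 4.29 × 1.05 × 0.226 = 1.01802
THB→BRL→DKK→THB: 0.176 × 1.05 × 5.49 = 1.01455
Maximum is THB→AUD→DKK→THB at 1.1311; arbitrage exists.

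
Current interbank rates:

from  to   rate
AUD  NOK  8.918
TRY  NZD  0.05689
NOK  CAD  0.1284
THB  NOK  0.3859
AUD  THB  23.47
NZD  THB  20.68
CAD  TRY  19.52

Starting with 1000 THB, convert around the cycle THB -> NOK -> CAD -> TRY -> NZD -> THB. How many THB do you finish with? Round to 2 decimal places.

1000 THB × 0.3859 = 385.9 NOK
385.9 NOK × 0.1284 = 49.54956 CAD
49.54956 CAD × 19.52 = 967.2074112 TRY
967.2074112 TRY × 0.05689 = 55.024429623168 NZD
55.024429623168 NZD × 20.68 = 1137.90520460711424 THB

1137.91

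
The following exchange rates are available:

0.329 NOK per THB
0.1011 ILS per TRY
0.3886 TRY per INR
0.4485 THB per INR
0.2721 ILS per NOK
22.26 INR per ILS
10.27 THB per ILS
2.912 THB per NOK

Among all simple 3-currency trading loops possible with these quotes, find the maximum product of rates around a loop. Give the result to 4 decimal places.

ILS→THB→NOK→ILS: 10.27 × 0.329 × 0.2721 = 0.91938
INR→TRY→ILS→INR: 0.3886 × 0.1011 × 22.26 = 0.87454
Maximum is ILS→THB→NOK→ILS at 0.9194; no arbitrage — every cycle loses value.

0.9194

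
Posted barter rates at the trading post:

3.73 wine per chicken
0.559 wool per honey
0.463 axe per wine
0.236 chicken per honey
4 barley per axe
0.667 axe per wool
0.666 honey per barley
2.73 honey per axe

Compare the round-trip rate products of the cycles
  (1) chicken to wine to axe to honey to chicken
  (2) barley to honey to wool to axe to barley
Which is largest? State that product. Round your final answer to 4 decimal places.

(1) 3.73 × 0.463 × 2.73 × 0.236 = 1.11267
(2) 0.666 × 0.559 × 0.667 × 4 = 0.99328
Highest is cycle (1) at 1.1127 (>1, arbitrage).

1.1127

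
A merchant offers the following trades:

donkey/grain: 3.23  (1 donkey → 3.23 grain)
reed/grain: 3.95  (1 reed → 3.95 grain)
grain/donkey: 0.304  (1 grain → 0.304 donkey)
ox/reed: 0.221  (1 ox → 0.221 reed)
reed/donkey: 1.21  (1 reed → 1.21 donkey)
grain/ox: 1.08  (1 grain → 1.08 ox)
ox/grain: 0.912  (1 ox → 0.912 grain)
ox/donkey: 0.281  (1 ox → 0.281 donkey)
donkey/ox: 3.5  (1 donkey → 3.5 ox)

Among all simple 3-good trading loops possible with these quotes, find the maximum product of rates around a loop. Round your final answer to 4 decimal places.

ox→donkey→grain→ox: 0.281 × 3.23 × 1.08 = 0.98024
ox→grain→donkey→ox: 0.912 × 0.304 × 3.5 = 0.97037
ox→reed→grain→ox: 0.221 × 3.95 × 1.08 = 0.94279
ox→reed→donkey→ox: 0.221 × 1.21 × 3.5 = 0.93594
Maximum is ox→donkey→grain→ox at 0.9802; no arbitrage — every cycle loses value.

0.9802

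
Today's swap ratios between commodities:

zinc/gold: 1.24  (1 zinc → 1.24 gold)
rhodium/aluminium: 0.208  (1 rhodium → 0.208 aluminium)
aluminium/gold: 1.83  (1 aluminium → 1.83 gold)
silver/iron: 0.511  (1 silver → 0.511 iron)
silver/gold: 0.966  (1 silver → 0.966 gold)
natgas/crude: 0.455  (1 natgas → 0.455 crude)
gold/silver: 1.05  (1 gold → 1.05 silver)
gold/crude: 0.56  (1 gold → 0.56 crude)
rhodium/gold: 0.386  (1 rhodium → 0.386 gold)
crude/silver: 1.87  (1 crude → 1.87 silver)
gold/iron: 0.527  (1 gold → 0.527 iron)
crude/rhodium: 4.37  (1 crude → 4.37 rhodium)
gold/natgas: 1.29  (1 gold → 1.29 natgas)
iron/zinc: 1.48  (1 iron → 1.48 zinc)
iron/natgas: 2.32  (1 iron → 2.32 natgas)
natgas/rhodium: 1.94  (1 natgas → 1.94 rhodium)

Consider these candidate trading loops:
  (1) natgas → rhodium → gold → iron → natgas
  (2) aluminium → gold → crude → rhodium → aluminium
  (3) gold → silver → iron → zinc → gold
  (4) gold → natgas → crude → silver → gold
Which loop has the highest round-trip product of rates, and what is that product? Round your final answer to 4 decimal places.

1.0603

(1) 1.94 × 0.386 × 0.527 × 2.32 = 0.91556
(2) 1.83 × 0.56 × 4.37 × 0.208 = 0.93150
(3) 1.05 × 0.511 × 1.48 × 1.24 = 0.98468
(4) 1.29 × 0.455 × 1.87 × 0.966 = 1.06028
Highest is cycle (4) at 1.0603 (>1, arbitrage).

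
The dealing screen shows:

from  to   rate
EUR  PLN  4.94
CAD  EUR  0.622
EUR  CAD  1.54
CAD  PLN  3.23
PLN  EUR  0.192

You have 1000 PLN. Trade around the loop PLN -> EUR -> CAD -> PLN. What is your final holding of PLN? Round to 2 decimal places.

955.05

1000 PLN × 0.192 = 192 EUR
192 EUR × 1.54 = 295.68 CAD
295.68 CAD × 3.23 = 955.0464 PLN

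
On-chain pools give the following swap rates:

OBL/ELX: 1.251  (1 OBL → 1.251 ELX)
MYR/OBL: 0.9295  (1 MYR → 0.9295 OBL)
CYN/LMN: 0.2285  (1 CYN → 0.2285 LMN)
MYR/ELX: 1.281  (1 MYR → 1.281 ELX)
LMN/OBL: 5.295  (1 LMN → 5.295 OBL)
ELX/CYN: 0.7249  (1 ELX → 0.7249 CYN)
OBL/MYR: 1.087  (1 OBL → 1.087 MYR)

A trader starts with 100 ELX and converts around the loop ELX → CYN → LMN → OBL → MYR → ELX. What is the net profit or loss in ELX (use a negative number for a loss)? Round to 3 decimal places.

22.126

100 ELX × 0.7249 = 72.49 CYN
72.49 CYN × 0.2285 = 16.563965 LMN
16.563965 LMN × 5.295 = 87.706194675 OBL
87.706194675 OBL × 1.087 = 95.336633611725 MYR
95.336633611725 MYR × 1.281 = 122.126227656619725 ELX
Net change: 122.126227656619725 − 100 = 22.126227656619725 ELX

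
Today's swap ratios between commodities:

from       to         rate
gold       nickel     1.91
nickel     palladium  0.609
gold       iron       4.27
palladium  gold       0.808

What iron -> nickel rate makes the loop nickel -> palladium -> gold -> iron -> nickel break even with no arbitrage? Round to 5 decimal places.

Known legs of the cycle: 0.609 × 0.808 × 4.27 = 2.10114744
For no arbitrage the full-cycle product must be 1, so the missing rate is 1 / 2.10114744 ≈ 0.4759304.

0.47593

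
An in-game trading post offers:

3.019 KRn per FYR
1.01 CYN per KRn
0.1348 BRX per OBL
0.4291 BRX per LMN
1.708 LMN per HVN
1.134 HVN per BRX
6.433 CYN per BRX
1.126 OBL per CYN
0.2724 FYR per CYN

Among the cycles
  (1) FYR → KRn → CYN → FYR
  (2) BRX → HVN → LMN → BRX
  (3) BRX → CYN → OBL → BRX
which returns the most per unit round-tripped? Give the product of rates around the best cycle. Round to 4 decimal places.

(1) 3.019 × 1.01 × 0.2724 = 0.83060
(2) 1.134 × 1.708 × 0.4291 = 0.83111
(3) 6.433 × 1.126 × 0.1348 = 0.97643
Highest is cycle (3) at 0.9764 (≤1, no arbitrage).

0.9764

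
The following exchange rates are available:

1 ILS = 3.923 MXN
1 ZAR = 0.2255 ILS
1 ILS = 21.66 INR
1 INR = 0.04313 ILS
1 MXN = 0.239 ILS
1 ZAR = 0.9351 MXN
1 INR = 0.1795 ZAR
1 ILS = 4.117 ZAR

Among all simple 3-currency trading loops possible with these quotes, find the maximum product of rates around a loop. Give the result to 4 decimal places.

0.9201

MXN→ILS→ZAR→MXN: 0.239 × 4.117 × 0.9351 = 0.92010
ILS→INR→ZAR→ILS: 21.66 × 0.1795 × 0.2255 = 0.87674
Maximum is MXN→ILS→ZAR→MXN at 0.9201; no arbitrage — every cycle loses value.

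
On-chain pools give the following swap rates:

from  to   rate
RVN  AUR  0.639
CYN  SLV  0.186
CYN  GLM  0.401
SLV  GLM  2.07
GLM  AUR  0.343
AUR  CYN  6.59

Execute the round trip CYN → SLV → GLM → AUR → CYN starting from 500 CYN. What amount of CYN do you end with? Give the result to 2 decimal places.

435.14

500 CYN × 0.186 = 93 SLV
93 SLV × 2.07 = 192.51 GLM
192.51 GLM × 0.343 = 66.03093 AUR
66.03093 AUR × 6.59 = 435.1438287 CYN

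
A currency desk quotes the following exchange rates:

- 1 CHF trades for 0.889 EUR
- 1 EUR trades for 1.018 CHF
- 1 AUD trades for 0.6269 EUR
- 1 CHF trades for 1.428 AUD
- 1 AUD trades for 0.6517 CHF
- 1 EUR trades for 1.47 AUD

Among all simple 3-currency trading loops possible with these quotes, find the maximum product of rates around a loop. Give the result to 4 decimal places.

0.9113

AUD→EUR→CHF→AUD: 0.6269 × 1.018 × 1.428 = 0.91133
AUD→CHF→EUR→AUD: 0.6517 × 0.889 × 1.47 = 0.85166
Maximum is AUD→EUR→CHF→AUD at 0.9113; no arbitrage — every cycle loses value.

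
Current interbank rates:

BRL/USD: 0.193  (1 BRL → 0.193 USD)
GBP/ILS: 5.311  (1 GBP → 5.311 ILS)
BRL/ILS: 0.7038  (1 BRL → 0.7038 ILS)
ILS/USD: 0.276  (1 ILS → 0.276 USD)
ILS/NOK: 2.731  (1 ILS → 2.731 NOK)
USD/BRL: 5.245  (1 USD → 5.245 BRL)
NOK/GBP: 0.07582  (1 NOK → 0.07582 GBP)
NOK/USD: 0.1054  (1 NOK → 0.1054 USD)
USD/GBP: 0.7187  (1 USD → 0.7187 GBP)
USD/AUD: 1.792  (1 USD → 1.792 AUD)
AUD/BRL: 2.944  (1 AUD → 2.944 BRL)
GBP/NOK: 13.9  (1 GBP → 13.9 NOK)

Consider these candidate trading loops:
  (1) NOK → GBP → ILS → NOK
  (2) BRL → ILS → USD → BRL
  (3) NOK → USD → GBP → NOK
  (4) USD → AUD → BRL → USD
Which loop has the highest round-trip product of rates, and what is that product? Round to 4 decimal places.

1.0997

(1) 0.07582 × 5.311 × 2.731 = 1.09972
(2) 0.7038 × 0.276 × 5.245 = 1.01883
(3) 0.1054 × 0.7187 × 13.9 = 1.05294
(4) 1.792 × 2.944 × 0.193 = 1.01820
Highest is cycle (1) at 1.0997 (>1, arbitrage).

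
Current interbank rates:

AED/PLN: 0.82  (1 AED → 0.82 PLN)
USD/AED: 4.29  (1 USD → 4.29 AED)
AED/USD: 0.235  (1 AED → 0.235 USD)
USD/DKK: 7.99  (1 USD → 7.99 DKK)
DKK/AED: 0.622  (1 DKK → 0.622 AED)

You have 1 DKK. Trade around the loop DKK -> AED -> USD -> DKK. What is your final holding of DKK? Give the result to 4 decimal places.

1.1679

1 DKK × 0.622 = 0.622 AED
0.622 AED × 0.235 = 0.14617 USD
0.14617 USD × 7.99 = 1.1678983 DKK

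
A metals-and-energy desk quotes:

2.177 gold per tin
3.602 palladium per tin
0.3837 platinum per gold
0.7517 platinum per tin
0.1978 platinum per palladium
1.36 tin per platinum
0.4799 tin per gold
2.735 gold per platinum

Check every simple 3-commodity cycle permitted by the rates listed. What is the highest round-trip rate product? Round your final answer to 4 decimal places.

1.1360

gold→platinum→tin→gold: 0.3837 × 1.36 × 2.177 = 1.13603
gold→tin→platinum→gold: 0.4799 × 0.7517 × 2.735 = 0.98663
platinum→tin→palladium→platinum: 1.36 × 3.602 × 0.1978 = 0.96897
Maximum is gold→platinum→tin→gold at 1.1360; arbitrage exists.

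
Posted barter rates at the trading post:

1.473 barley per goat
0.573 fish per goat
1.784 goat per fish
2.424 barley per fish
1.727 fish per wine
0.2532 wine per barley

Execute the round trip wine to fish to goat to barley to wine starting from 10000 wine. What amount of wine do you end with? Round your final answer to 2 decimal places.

11490.89

10000 wine × 1.727 = 17270 fish
17270 fish × 1.784 = 30809.68 goat
30809.68 goat × 1.473 = 45382.65864 barley
45382.65864 barley × 0.2532 = 11490.889167648 wine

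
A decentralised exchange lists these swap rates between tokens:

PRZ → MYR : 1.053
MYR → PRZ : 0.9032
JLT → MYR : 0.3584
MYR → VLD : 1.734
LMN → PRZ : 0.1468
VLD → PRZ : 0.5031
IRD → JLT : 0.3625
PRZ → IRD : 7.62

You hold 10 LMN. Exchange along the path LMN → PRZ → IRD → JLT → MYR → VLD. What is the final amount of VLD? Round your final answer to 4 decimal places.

2.5200

10 LMN × 0.1468 = 1.468 PRZ
1.468 PRZ × 7.62 = 11.18616 IRD
11.18616 IRD × 0.3625 = 4.054983 JLT
4.054983 JLT × 0.3584 = 1.4533059072 MYR
1.4533059072 MYR × 1.734 = 2.5200324430848 VLD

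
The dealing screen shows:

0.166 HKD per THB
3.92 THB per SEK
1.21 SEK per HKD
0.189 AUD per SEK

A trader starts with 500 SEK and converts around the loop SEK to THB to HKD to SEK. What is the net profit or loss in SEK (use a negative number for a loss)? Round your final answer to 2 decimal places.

500 SEK × 3.92 = 1960 THB
1960 THB × 0.166 = 325.36 HKD
325.36 HKD × 1.21 = 393.6856 SEK
Net change: 393.6856 − 500 = -106.3144 SEK

-106.31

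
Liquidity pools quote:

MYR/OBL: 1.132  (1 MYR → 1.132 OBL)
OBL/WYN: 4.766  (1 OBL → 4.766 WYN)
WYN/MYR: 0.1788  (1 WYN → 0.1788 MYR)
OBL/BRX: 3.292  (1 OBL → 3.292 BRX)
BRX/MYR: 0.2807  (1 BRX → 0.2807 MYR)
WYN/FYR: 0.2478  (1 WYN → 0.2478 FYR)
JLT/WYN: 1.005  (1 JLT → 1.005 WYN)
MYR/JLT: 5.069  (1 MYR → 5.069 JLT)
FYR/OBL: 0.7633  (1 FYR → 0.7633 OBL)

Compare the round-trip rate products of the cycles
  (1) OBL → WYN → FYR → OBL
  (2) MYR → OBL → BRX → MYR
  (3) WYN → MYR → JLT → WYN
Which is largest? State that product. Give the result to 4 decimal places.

(1) 4.766 × 0.2478 × 0.7633 = 0.90147
(2) 1.132 × 3.292 × 0.2807 = 1.04604
(3) 0.1788 × 5.069 × 1.005 = 0.91087
Highest is cycle (2) at 1.0460 (>1, arbitrage).

1.0460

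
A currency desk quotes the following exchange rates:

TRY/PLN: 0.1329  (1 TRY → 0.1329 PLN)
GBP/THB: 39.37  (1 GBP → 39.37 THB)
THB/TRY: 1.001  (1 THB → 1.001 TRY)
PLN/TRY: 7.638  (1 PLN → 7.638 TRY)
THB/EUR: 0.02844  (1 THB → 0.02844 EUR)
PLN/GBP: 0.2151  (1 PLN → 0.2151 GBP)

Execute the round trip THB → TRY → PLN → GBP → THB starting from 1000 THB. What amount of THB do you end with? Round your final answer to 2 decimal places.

1126.59

1000 THB × 1.001 = 1001 TRY
1001 TRY × 0.1329 = 133.0329 PLN
133.0329 PLN × 0.2151 = 28.61537679 GBP
28.61537679 GBP × 39.37 = 1126.5873842223 THB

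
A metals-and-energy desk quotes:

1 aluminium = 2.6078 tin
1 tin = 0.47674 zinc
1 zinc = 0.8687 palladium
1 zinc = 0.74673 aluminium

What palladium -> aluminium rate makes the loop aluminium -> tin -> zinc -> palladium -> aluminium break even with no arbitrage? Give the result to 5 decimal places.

0.92592

Known legs of the cycle: 2.6078 × 0.47674 × 0.8687 = 1.0800048222964
For no arbitrage the full-cycle product must be 1, so the missing rate is 1 / 1.0800048222964 ≈ 0.9259218.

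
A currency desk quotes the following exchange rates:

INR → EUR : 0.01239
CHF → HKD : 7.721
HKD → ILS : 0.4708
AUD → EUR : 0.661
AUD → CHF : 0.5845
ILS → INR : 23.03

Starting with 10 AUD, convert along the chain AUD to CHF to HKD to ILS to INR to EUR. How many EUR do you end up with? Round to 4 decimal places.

10 AUD × 0.5845 = 5.845 CHF
5.845 CHF × 7.721 = 45.129245 HKD
45.129245 HKD × 0.4708 = 21.246848546 ILS
21.246848546 ILS × 23.03 = 489.31492201438 INR
489.31492201438 INR × 0.01239 = 6.0626118837581682 EUR

6.0626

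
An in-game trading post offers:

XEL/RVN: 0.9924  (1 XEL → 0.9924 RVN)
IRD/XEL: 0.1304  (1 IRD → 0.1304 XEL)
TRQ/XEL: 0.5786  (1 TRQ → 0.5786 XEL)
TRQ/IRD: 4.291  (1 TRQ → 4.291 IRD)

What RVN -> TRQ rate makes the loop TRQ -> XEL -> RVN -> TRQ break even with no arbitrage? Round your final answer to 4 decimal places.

1.7415

Known legs of the cycle: 0.5786 × 0.9924 = 0.57420264
For no arbitrage the full-cycle product must be 1, so the missing rate is 1 / 0.57420264 ≈ 1.741545.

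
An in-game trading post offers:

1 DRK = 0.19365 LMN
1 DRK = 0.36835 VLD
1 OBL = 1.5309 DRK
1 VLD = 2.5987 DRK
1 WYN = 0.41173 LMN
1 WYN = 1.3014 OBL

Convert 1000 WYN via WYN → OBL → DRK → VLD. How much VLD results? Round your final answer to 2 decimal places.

1000 WYN × 1.3014 = 1301.4 OBL
1301.4 OBL × 1.5309 = 1992.31326 DRK
1992.31326 DRK × 0.36835 = 733.868589321 VLD

733.87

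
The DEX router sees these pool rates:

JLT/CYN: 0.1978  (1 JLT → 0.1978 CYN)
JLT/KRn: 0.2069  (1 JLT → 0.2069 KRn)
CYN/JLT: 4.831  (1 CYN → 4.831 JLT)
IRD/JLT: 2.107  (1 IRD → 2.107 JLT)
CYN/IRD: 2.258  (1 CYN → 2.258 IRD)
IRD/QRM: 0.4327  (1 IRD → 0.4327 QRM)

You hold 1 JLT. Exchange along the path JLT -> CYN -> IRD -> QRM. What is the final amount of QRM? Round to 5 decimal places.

1 JLT × 0.1978 = 0.1978 CYN
0.1978 CYN × 2.258 = 0.4466324 IRD
0.4466324 IRD × 0.4327 = 0.19325783948 QRM

0.19326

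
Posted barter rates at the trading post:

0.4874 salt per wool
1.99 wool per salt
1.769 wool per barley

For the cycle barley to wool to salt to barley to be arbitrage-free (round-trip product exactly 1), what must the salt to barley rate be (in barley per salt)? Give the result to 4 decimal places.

Known legs of the cycle: 1.769 × 0.4874 = 0.8622106
For no arbitrage the full-cycle product must be 1, so the missing rate is 1 / 0.8622106 ≈ 1.159809.

1.1598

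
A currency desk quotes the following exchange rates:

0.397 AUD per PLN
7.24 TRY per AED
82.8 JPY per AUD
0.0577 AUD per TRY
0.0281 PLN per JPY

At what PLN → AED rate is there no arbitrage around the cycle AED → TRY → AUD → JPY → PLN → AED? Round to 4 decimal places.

1.0288

Known legs of the cycle: 7.24 × 0.0577 × 82.8 × 0.0281 = 0.97196591664
For no arbitrage the full-cycle product must be 1, so the missing rate is 1 / 0.97196591664 ≈ 1.028843.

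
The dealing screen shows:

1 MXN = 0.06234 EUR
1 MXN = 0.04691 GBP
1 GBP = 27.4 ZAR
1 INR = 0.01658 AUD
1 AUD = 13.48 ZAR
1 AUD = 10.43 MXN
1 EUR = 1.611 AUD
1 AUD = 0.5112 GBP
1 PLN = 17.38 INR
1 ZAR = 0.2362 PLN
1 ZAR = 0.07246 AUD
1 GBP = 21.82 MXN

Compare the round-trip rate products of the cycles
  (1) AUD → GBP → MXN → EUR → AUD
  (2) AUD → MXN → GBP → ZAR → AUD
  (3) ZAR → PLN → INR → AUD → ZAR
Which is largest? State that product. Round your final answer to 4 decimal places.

(1) 0.5112 × 21.82 × 0.06234 × 1.611 = 1.12023
(2) 10.43 × 0.04691 × 27.4 × 0.07246 = 0.97140
(3) 0.2362 × 17.38 × 0.01658 × 13.48 = 0.91750
Highest is cycle (1) at 1.1202 (>1, arbitrage).

1.1202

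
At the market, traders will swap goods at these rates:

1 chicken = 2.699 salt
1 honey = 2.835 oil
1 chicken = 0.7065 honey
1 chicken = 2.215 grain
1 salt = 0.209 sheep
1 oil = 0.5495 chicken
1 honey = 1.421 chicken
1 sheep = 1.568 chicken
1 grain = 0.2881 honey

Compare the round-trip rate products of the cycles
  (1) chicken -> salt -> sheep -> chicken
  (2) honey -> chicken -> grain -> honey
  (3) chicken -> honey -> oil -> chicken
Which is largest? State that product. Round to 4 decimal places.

(1) 2.699 × 0.209 × 1.568 = 0.88449
(2) 1.421 × 2.215 × 0.2881 = 0.90680
(3) 0.7065 × 2.835 × 0.5495 = 1.10061
Highest is cycle (3) at 1.1006 (>1, arbitrage).

1.1006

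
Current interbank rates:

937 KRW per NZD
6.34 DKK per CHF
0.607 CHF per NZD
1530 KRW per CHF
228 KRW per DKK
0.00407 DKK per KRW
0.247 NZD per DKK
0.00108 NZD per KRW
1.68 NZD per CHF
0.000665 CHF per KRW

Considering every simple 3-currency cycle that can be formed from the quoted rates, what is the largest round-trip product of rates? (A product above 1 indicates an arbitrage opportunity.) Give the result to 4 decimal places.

1.0468

KRW→CHF→NZD→KRW: 0.000665 × 1.68 × 937 = 1.04682
KRW→NZD→CHF→KRW: 0.00108 × 0.607 × 1530 = 1.00301
KRW→CHF→DKK→KRW: 0.000665 × 6.34 × 228 = 0.96127
DKK→NZD→CHF→DKK: 0.247 × 0.607 × 6.34 = 0.95055
KRW→DKK→NZD→KRW: 0.00407 × 0.247 × 937 = 0.94196
Maximum is KRW→CHF→NZD→KRW at 1.0468; arbitrage exists.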